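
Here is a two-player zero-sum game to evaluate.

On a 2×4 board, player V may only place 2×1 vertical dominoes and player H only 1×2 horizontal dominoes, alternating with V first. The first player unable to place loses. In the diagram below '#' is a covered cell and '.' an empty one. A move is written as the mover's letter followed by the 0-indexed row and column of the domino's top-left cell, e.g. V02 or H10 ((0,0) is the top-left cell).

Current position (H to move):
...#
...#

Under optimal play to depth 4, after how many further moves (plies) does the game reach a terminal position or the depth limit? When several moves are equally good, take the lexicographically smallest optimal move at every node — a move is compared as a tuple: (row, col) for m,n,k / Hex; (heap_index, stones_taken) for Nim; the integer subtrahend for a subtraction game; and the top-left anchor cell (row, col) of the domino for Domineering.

p1 H@[...#/...#]: H00[##.#/...#]+1* H01[.###/...#]+1 H10[...#/##.#]+1 H11[...#/.###]+1
p2 V@[##.#/...#]: V02[####/..##]-1*
p3 H@[####/..##]: H10[####/####]+1*
p4 V@[####/####] terminal -1; root [...#/...#] d4

PV length from [...#/...#]: 3 plies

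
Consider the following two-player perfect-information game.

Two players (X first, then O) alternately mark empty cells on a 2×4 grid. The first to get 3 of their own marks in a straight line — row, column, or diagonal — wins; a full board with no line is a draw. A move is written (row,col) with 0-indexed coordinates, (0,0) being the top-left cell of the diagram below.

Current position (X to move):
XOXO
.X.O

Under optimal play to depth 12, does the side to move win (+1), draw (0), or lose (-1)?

value(XOXO/.X.O, X) = 0

ply 1, X at XOXO/.X.O | (1,0)=+0→XOXO/XX.O*; (1,2)=+0→XOXO/.XXO
ply 2, O at XOXO/XX.O | (1,2)=+0→XOXO/XXOO*
ply 3: XOXO/XXOO is terminal +0 (X); from XOXO/.X.O depth 12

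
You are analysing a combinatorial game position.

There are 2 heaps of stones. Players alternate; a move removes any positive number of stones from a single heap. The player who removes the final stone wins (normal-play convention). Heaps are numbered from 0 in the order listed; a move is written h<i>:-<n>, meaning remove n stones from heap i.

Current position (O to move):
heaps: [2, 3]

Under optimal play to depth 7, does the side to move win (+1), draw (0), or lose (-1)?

[(2,3)] O move#1: h0:-1:-1/(1,3), h0:-2:-1/(0,3), h1:-1:+1/(2,2)*, h1:-2:-1/(2,1), h1:-3:-1/(2,0)
[(2,2)] X move#2: h0:-1:-1/(1,2)*, h0:-2:-1/(0,2), h1:-1:-1/(2,1), h1:-2:-1/(2,0)
[(1,2)] O move#3: h0:-1:-1/(0,2), h1:-1:+1/(1,1)*, h1:-2:-1/(1,0)
[(1,1)] X move#4: h0:-1:-1/(0,1)*, h1:-1:-1/(1,0)
[(0,1)] O move#5: h1:-1:+1/(0,0)*
[(0,0)] end (terminal -1, X#6); searched (2,3) to 7

value((2,3), O) = +1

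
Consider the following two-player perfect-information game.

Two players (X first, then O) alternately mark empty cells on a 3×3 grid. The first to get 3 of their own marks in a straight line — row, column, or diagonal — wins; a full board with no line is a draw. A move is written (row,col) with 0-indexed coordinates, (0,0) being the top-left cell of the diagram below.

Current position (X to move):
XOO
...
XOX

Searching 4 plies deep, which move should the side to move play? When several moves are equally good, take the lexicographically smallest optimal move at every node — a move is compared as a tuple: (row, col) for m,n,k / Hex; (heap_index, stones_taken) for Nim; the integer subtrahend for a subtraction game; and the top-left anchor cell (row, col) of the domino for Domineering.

ply 1, X at XOO/.../XOX | (1,0)=+1→XOO/X../XOX*; (1,1)=+1→XOO/.X./XOX; (1,2)=-1→XOO/..X/XOX
ply 2: XOO/X../XOX is terminal -1 (O); from XOO/.../XOX depth 4

X's best at [XOO/.../XOX]: (1,0)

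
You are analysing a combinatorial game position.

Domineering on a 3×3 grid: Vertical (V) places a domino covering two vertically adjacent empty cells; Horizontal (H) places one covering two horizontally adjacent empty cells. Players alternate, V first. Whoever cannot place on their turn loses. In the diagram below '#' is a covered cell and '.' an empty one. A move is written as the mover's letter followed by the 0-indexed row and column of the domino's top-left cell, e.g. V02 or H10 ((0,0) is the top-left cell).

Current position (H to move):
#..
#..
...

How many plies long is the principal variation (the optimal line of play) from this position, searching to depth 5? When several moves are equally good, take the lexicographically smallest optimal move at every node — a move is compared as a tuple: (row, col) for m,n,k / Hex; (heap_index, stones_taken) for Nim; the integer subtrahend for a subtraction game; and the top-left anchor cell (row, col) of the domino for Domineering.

ply 1, H at #../#../... | H01=-1→###/#../...; H11=+1→#../###/...*; H20=-1→#../#../##.; H21=-1→#../#../.##
ply 2: #../###/... is terminal -1 (V); from #../#../... depth 5

PV length from [#../#../...]: 1 ply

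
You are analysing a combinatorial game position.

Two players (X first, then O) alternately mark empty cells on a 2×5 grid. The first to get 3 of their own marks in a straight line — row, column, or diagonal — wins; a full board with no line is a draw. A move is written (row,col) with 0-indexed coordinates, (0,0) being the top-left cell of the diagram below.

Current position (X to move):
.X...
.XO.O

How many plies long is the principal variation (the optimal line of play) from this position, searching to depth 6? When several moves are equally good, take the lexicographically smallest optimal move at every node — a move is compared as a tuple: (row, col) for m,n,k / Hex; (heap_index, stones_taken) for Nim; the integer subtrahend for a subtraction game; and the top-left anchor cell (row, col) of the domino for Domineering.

PV length from [.X.../.XO.O]: 6 plies

p1 X@[.X.../.XO.O]: (0,0)[XX.../.XO.O]-1 (0,2)[.XX../.XO.O]-1 (0,3)[.X.X./.XO.O]-1 (0,4)[.X..X/.XO.O]-1 (1,0)[.X.../XXO.O]-1 (1,3)[.X.../.XOXO]+0*
p2 O@[.X.../.XOXO]: (0,0)[OX.../.XOXO]+0* (0,2)[.XO../.XOXO]+0 (0,3)[.X.O./.XOXO]+0 (0,4)[.X..O/.XOXO]-1 (1,0)[.X.../OXOXO]-1
p3 X@[OX.../.XOXO]: (0,2)[OXX../.XOXO]+0* (0,3)[OX.X./.XOXO]+0 (0,4)[OX..X/.XOXO]+0 (1,0)[OX.../XXOXO]+0
p4 O@[OXX../.XOXO]: (0,3)[OXXO./.XOXO]+0* (0,4)[OXX.O/.XOXO]-1 (1,0)[OXX../OXOXO]-1
p5 X@[OXXO./.XOXO]: (0,4)[OXXOX/.XOXO]+0* (1,0)[OXXO./XXOXO]+0
p6 O@[OXXOX/.XOXO]: (1,0)[OXXOX/OXOXO]+0*
p7 X@[OXXOX/OXOXO] terminal +0; root [.X.../.XO.O] d6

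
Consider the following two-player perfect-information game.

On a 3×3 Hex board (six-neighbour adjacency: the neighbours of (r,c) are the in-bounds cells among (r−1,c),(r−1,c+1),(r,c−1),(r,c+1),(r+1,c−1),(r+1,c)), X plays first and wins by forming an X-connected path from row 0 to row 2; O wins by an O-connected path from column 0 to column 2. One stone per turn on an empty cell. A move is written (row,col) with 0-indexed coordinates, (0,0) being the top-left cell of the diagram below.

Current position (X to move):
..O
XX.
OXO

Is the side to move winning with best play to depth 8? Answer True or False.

X winning at [..O/XX./OXO]: True

[..O/XX./OXO] X move#1: (0,0):+1/X.O/XX./OXO*, (0,1):+1/.XO/XX./OXO, (1,2):+1/..O/XXX/OXO
[X.O/XX./OXO] end (terminal -1, O#2); searched ..O/XX./OXO to 8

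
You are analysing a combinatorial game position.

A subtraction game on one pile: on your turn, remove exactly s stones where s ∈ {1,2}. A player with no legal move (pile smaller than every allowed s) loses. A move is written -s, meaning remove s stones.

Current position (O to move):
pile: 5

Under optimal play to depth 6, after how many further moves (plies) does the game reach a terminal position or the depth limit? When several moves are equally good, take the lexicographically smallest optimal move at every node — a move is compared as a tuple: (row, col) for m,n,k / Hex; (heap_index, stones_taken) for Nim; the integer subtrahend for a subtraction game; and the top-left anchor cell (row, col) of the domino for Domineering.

PV length from [5]: 3 plies

[5] O move#1: -1:-1/4, -2:+1/3*
[3] X move#2: -1:-1/2*, -2:-1/1
[2] O move#3: -1:-1/1, -2:+1/0*
[0] end (terminal -1, X#4); searched 5 to 6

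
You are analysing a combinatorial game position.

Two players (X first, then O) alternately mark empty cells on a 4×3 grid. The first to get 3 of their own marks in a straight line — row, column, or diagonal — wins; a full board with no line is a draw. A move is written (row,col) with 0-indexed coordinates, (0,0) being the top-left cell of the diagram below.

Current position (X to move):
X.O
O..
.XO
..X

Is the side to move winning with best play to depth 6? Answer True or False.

X winning at [X.O/O../.XO/..X]: False

p1 X@[X.O/O../.XO/..X]: (0,1)[XXO/O../.XO/..X]-1 (1,1)[X.O/OX./.XO/..X]-1 (1,2)[X.O/O.X/.XO/..X]+0* (2,0)[X.O/O../XXO/..X]-1 (3,0)[X.O/O../.XO/X.X]-1 (3,1)[X.O/O../.XO/.XX]-1
p2 O@[X.O/O.X/.XO/..X]: (0,1)[XOO/O.X/.XO/..X]-1 (1,1)[X.O/OOX/.XO/..X]-1 (2,0)[X.O/O.X/OXO/..X]-1 (3,0)[X.O/O.X/.XO/O.X]+0* (3,1)[X.O/O.X/.XO/.OX]-1
p3 X@[X.O/O.X/.XO/O.X]: (0,1)[XXO/O.X/.XO/O.X]-1 (1,1)[X.O/OXX/.XO/O.X]-1 (2,0)[X.O/O.X/XXO/O.X]+0* (3,1)[X.O/O.X/.XO/OXX]-1
p4 O@[X.O/O.X/XXO/O.X]: (0,1)[XOO/O.X/XXO/O.X]+0* (1,1)[X.O/OOX/XXO/O.X]+0 (3,1)[X.O/O.X/XXO/OOX]+0
p5 X@[XOO/O.X/XXO/O.X]: (1,1)[XOO/OXX/XXO/O.X]+0* (3,1)[XOO/O.X/XXO/OXX]+0
p6 O@[XOO/OXX/XXO/O.X]: (3,1)[XOO/OXX/XXO/OOX]+0*
p7 X@[XOO/OXX/XXO/OOX] terminal +0; root [X.O/O../.XO/..X] d6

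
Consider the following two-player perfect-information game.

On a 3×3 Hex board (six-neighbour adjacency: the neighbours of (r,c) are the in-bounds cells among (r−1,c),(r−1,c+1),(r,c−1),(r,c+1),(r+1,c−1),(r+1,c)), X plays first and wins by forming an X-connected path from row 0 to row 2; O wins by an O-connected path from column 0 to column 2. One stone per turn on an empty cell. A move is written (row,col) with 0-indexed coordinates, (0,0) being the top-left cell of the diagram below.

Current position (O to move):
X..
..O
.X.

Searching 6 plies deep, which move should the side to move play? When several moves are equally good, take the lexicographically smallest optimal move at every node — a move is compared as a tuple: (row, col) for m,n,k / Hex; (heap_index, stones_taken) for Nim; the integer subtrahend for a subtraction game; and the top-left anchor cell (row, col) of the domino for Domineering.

O's best at [X../..O/.X.]: (1,1)

p1 O@[X../..O/.X.]: (0,1)[XO./..O/.X.]-1 (0,2)[X.O/..O/.X.]-1 (1,0)[X../O.O/.X.]-1 (1,1)[X../.OO/.X.]+1* (2,0)[X../..O/OX.]-1 (2,2)[X../..O/.XO]-1
p2 X@[X../.OO/.X.]: (0,1)[XX./.OO/.X.]-1* (0,2)[X.X/.OO/.X.]-1 (1,0)[X../XOO/.X.]-1 (2,0)[X../.OO/XX.]-1 (2,2)[X../.OO/.XX]-1
p3 O@[XX./.OO/.X.]: (0,2)[XXO/.OO/.X.]+1* (1,0)[XX./OOO/.X.]+1 (2,0)[XX./.OO/OX.]+1 (2,2)[XX./.OO/.XO]+1
p4 X@[XXO/.OO/.X.]: (1,0)[XXO/XOO/.X.]-1* (2,0)[XXO/.OO/XX.]-1 (2,2)[XXO/.OO/.XX]-1
p5 O@[XXO/XOO/.X.]: (2,0)[XXO/XOO/OX.]+1* (2,2)[XXO/XOO/.XO]-1
p6 X@[XXO/XOO/OX.] terminal -1; root [X../..O/.X.] d6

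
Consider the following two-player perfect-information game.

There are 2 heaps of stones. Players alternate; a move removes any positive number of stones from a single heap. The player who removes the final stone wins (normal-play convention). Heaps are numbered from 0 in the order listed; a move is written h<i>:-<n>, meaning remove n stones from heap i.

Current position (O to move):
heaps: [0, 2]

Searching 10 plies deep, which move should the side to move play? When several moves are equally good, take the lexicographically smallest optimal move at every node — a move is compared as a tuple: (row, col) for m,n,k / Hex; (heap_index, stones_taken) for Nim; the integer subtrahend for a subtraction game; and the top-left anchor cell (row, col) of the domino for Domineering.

O's best at [(0,2)]: h1:-2

p1 O@[(0,2)]: h1:-1[(0,1)]-1 h1:-2[(0,0)]+1*
p2 X@[(0,0)] terminal -1; root [(0,2)] d10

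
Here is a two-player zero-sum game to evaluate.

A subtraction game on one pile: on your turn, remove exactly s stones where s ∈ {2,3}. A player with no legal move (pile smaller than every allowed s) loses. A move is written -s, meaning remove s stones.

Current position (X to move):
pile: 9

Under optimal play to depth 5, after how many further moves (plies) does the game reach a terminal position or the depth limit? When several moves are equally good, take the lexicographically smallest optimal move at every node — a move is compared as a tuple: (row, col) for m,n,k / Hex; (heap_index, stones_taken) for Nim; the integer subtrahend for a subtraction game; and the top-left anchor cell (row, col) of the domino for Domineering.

ply 1, X at 9 | -2=-1→7; -3=+1→6*
ply 2, O at 6 | -2=-1→4*; -3=-1→3
ply 3, X at 4 | -2=-1→2; -3=+1→1*
ply 4: 1 is terminal -1 (O); from 9 depth 5

PV length from [9]: 3 plies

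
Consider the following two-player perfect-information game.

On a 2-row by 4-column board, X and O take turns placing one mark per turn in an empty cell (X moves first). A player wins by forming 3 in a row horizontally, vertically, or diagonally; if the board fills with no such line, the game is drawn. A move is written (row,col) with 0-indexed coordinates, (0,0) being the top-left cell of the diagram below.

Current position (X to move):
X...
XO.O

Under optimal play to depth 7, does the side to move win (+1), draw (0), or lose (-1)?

value(X.../XO.O, X) = 0

[X.../XO.O] X move#1: (0,1):-1/XX../XO.O, (0,2):-1/X.X./XO.O, (0,3):-1/X..X/XO.O, (1,2):+0/X.../XOXO*
[X.../XOXO] O move#2: (0,1):+0/XO../XOXO*, (0,2):+0/X.O./XOXO, (0,3):+0/X..O/XOXO
[XO../XOXO] X move#3: (0,2):+0/XOX./XOXO*, (0,3):+0/XO.X/XOXO
[XOX./XOXO] O move#4: (0,3):+0/XOXO/XOXO*
[XOXO/XOXO] end (terminal +0, X#5); searched X.../XO.O to 7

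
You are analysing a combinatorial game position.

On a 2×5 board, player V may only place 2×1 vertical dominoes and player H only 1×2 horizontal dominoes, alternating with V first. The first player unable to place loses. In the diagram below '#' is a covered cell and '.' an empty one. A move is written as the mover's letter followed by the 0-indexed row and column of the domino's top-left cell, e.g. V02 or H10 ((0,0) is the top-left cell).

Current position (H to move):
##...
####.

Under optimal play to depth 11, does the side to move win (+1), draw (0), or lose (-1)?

value(##.../####., H) = +1

[##.../####.] H move#1: H02:-1/####./####., H03:+1/##.##/####.*
[##.##/####.] end (terminal -1, V#2); searched ##.../####. to 11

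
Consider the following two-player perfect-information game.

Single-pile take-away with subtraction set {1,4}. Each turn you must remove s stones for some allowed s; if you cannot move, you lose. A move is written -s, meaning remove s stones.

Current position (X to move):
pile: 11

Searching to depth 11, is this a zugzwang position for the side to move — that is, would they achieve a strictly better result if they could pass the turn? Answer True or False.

zugzwang(11, X) = False

[11] X move#1: -1:+1/10*, -4:+1/7
[10] O move#2: -1:-1/9*, -4:-1/6
[9] X move#3: -1:-1/8, -4:+1/5*
[5] O move#4: -1:-1/4*, -4:-1/1
[4] X move#5: -1:-1/3, -4:+1/0*
[0] end (terminal -1, O#6); searched 11 to 11
pass branch (O moves first from the same position):
  | [11] O move#1: -1:+1/10*, -4:+1/7
  | [10] X move#2: -1:-1/9*, -4:-1/6
  | [9] O move#3: -1:-1/8, -4:+1/5*
  | [5] X move#4: -1:-1/4*, -4:-1/1
  | [4] O move#5: -1:-1/3, -4:+1/0*
  | [0] end (terminal -1, X#6); searched 11 to 11
X moving scores +1; X passing scores -1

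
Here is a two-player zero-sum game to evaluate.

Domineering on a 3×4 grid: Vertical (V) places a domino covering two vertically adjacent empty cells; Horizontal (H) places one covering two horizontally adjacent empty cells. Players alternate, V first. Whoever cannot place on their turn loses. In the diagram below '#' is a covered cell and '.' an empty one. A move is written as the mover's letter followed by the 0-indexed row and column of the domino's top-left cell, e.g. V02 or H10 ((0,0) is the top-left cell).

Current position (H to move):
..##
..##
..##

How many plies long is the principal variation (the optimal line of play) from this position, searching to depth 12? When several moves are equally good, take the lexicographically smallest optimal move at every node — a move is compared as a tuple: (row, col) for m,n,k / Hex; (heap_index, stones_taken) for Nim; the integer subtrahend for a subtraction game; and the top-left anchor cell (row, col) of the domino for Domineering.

[..##/..##/..##] H move#1: H00:-1/####/..##/..##, H10:+1/..##/####/..##*, H20:-1/..##/..##/####
[..##/####/..##] end (terminal -1, V#2); searched ..##/..##/..## to 12

PV length from [..##/..##/..##]: 1 ply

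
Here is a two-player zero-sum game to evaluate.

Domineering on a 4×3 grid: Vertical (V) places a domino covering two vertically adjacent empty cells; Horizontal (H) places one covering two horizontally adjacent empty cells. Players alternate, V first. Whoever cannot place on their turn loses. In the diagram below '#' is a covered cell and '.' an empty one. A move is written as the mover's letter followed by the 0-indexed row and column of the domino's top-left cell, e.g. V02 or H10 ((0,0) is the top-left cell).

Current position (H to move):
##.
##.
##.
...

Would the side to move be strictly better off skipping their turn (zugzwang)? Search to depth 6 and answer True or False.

p1 H@[##./##./##./...]: H30[##./##./##./##.]-1* H31[##./##./##./.##]-1
p2 V@[##./##./##./##.]: V02[###/###/##./##.]+1* V12[##./###/###/##.]+1 V22[##./##./###/###]+1
p3 H@[###/###/##./##.] terminal -1; root [##./##./##./...] d6
pass branch (V moves first from the same position):
  | p1 V@[##./##./##./...]: V02[###/###/##./...]-1 V12[##./###/###/...]-1 V22[##./##./###/..#]+1*
  | p2 H@[##./##./###/..#]: H30[##./##./###/###]-1*
  | p3 V@[##./##./###/###]: V02[###/###/###/###]+1*
  | p4 H@[###/###/###/###] terminal -1; root [##./##./##./...] d6
H moving scores -1; H passing scores -1

zugzwang(##./##./##./..., H) = False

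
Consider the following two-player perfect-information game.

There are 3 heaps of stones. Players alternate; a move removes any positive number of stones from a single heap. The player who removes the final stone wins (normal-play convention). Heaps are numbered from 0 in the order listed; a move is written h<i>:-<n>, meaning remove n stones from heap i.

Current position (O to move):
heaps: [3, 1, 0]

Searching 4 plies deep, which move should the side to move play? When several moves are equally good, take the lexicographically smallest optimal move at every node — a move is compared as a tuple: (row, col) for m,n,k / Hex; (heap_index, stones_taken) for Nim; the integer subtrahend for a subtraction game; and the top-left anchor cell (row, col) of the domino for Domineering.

O's best at [(3,1,0)]: h0:-2

[(3,1,0)] O move#1: h0:-1:-1/(2,1,0), h0:-2:+1/(1,1,0)*, h0:-3:-1/(0,1,0), h1:-1:-1/(3,0,0)
[(1,1,0)] X move#2: h0:-1:-1/(0,1,0)*, h1:-1:-1/(1,0,0)
[(0,1,0)] O move#3: h1:-1:+1/(0,0,0)*
[(0,0,0)] end (terminal -1, X#4); searched (3,1,0) to 4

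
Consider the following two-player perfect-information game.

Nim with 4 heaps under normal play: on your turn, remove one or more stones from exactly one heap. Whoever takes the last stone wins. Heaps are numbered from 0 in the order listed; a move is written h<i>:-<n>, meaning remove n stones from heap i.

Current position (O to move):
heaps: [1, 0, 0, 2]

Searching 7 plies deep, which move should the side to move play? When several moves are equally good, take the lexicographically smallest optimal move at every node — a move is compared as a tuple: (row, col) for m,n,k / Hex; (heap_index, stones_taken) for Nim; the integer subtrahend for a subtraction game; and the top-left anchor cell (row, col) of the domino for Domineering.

ply 1, O at (1,0,0,2) | h0:-1=-1→(0,0,0,2); h3:-1=+1→(1,0,0,1)*; h3:-2=-1→(1,0,0,0)
ply 2, X at (1,0,0,1) | h0:-1=-1→(0,0,0,1)*; h3:-1=-1→(1,0,0,0)
ply 3, O at (0,0,0,1) | h3:-1=+1→(0,0,0,0)*
ply 4: (0,0,0,0) is terminal -1 (X); from (1,0,0,2) depth 7

O's best at [(1,0,0,2)]: h3:-1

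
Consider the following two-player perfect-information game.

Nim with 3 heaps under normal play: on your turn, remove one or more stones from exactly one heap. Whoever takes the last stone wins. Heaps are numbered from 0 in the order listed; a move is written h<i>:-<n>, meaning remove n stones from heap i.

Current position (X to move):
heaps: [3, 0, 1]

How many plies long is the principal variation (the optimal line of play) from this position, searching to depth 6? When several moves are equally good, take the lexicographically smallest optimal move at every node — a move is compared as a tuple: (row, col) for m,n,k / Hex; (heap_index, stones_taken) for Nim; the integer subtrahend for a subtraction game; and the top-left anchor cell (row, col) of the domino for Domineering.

PV length from [(3,0,1)]: 3 plies

[(3,0,1)] X move#1: h0:-1:-1/(2,0,1), h0:-2:+1/(1,0,1)*, h0:-3:-1/(0,0,1), h2:-1:-1/(3,0,0)
[(1,0,1)] O move#2: h0:-1:-1/(0,0,1)*, h2:-1:-1/(1,0,0)
[(0,0,1)] X move#3: h2:-1:+1/(0,0,0)*
[(0,0,0)] end (terminal -1, O#4); searched (3,0,1) to 6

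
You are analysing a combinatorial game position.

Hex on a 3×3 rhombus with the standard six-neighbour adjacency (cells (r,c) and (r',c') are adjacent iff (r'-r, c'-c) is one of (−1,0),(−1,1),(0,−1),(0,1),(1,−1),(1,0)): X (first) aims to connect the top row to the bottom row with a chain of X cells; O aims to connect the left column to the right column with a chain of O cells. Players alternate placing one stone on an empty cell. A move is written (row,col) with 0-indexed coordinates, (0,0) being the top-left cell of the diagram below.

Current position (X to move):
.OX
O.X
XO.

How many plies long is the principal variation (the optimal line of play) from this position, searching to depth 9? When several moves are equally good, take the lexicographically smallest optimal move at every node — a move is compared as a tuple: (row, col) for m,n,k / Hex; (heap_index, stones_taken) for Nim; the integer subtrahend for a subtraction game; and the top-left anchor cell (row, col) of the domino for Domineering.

ply 1, X at .OX/O.X/XO. | (0,0)=+1→XOX/O.X/XO.*; (1,1)=+1→.OX/OXX/XO.; (2,2)=+1→.OX/O.X/XOX
ply 2, O at XOX/O.X/XO. | (1,1)=-1→XOX/OOX/XO.*; (2,2)=-1→XOX/O.X/XOO
ply 3, X at XOX/OOX/XO. | (2,2)=+1→XOX/OOX/XOX*
ply 4: XOX/OOX/XOX is terminal -1 (O); from .OX/O.X/XO. depth 9

PV length from [.OX/O.X/XO.]: 3 plies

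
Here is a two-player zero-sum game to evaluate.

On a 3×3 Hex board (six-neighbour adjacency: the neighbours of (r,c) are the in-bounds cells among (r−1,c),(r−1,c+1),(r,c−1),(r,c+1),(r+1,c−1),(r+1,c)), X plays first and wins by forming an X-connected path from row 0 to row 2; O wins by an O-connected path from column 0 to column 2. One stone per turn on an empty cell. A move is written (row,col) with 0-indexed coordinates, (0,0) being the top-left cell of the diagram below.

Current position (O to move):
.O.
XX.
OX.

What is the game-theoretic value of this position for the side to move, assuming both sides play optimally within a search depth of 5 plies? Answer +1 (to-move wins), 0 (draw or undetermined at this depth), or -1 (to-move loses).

value(.O./XX./OX., O) = -1

ply 1, O at .O./XX./OX. | (0,0)=-1→OO./XX./OX.*; (0,2)=-1→.OO/XX./OX.; (1,2)=-1→.O./XXO/OX.; (2,2)=-1→.O./XX./OXO
ply 2, X at OO./XX./OX. | (0,2)=+1→OOX/XX./OX.*; (1,2)=-1→OO./XXX/OX.; (2,2)=-1→OO./XX./OXX
ply 3: OOX/XX./OX. is terminal -1 (O); from .O./XX./OX. depth 5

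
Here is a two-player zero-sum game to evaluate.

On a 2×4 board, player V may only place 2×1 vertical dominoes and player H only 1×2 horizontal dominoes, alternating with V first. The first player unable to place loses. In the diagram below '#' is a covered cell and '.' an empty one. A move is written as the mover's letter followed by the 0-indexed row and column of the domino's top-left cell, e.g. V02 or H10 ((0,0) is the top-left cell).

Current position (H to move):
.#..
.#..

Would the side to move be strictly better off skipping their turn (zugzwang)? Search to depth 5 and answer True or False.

zugzwang(.#../.#.., H) = False

[.#../.#..] H move#1: H02:+1/.###/.#..*, H12:+1/.#../.###
[.###/.#..] V move#2: V00:-1/####/##..*
[####/##..] H move#3: H12:+1/####/####*
[####/####] end (terminal -1, V#4); searched .#../.#.. to 5
pass branch (V moves first from the same position):
  | [.#../.#..] V move#1: V00:-1/##../##.., V02:+1/.##./.##.*, V03:+1/.#.#/.#.#
  | [.##./.##.] end (terminal -1, H#2); searched .#../.#.. to 5
H moving scores +1; H passing scores -1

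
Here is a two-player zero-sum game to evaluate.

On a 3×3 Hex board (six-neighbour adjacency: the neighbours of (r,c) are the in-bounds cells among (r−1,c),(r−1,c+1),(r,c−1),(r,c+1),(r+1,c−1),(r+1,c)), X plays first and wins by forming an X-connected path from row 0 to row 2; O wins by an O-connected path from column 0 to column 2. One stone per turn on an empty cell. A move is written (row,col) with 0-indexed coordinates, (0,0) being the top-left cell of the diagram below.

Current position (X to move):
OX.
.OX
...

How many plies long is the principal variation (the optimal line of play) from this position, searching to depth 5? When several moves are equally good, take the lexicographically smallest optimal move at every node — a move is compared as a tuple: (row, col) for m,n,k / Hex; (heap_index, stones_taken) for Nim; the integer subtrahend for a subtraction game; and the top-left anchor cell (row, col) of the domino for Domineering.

PV length from [OX./.OX/...]: 5 plies

p1 X@[OX./.OX/...]: (0,2)[OXX/.OX/...]+1* (1,0)[OX./XOX/...]+1 (2,0)[OX./.OX/X..]+1 (2,1)[OX./.OX/.X.]-1 (2,2)[OX./.OX/..X]-1
p2 O@[OXX/.OX/...]: (1,0)[OXX/OOX/...]-1* (2,0)[OXX/.OX/O..]-1 (2,1)[OXX/.OX/.O.]-1 (2,2)[OXX/.OX/..O]-1
p3 X@[OXX/OOX/...]: (2,0)[OXX/OOX/X..]+1* (2,1)[OXX/OOX/.X.]+1 (2,2)[OXX/OOX/..X]+1
p4 O@[OXX/OOX/X..]: (2,1)[OXX/OOX/XO.]-1* (2,2)[OXX/OOX/X.O]-1
p5 X@[OXX/OOX/XO.]: (2,2)[OXX/OOX/XOX]+1*
p6 O@[OXX/OOX/XOX] terminal -1; root [OX./.OX/...] d5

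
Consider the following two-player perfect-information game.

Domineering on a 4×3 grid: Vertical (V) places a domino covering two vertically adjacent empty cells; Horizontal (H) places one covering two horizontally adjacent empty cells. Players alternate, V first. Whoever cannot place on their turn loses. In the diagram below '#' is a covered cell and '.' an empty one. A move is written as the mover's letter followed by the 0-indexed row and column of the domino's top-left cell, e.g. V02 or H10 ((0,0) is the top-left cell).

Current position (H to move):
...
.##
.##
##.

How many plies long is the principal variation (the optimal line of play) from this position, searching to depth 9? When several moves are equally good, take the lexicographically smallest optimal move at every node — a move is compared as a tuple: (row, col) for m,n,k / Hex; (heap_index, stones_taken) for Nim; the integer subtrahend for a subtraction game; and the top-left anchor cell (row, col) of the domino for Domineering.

[.../.##/.##/##.] H move#1: H00:-1/##./.##/.##/##.*, H01:-1/.##/.##/.##/##.
[##./.##/.##/##.] V move#2: V10:+1/##./###/###/##.*
[##./###/###/##.] end (terminal -1, H#3); searched .../.##/.##/##. to 9

PV length from [.../.##/.##/##.]: 2 plies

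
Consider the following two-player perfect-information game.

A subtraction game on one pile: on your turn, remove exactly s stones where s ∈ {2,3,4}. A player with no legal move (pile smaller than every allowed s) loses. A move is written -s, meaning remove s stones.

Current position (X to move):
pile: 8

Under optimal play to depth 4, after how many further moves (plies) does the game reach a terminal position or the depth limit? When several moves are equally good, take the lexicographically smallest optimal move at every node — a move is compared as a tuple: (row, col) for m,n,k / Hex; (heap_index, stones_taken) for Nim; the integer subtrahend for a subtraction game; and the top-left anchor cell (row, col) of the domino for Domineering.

[8] X move#1: -2:+1/6*, -3:-1/5, -4:-1/4
[6] O move#2: -2:-1/4*, -3:-1/3, -4:-1/2
[4] X move#3: -2:-1/2, -3:+1/1*, -4:+1/0
[1] end (terminal -1, O#4); searched 8 to 4

PV length from [8]: 3 plies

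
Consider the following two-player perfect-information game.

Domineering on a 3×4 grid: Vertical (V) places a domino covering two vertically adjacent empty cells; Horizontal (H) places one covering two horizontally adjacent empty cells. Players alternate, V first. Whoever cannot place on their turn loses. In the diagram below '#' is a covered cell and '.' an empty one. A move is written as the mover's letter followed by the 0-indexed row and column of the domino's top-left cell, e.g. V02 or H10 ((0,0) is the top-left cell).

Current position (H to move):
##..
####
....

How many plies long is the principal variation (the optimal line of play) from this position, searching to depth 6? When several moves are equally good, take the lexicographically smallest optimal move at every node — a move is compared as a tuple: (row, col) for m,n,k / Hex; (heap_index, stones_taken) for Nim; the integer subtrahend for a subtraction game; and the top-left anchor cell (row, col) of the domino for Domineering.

PV length from [##../####/....]: 1 ply

ply 1, H at ##../####/.... | H02=+1→####/####/....*; H20=+1→##../####/##..; H21=+1→##../####/.##.; H22=+1→##../####/..##
ply 2: ####/####/.... is terminal -1 (V); from ##../####/.... depth 6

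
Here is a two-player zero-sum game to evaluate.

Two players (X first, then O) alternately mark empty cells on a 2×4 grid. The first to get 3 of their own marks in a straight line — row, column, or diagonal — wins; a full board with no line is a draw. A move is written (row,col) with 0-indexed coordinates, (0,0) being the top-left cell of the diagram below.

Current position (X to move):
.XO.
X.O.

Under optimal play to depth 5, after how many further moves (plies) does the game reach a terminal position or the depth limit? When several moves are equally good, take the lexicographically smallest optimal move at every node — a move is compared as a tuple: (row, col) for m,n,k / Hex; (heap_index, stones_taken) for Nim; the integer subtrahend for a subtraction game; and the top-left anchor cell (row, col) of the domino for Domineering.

ply 1, X at .XO./X.O. | (0,0)=+0→XXO./X.O.*; (0,3)=+0→.XOX/X.O.; (1,1)=+0→.XO./XXO.; (1,3)=+0→.XO./X.OX
ply 2, O at XXO./X.O. | (0,3)=+0→XXOO/X.O.*; (1,1)=+0→XXO./XOO.; (1,3)=+0→XXO./X.OO
ply 3, X at XXOO/X.O. | (1,1)=+0→XXOO/XXO.*; (1,3)=+0→XXOO/X.OX
ply 4, O at XXOO/XXO. | (1,3)=+0→XXOO/XXOO*
ply 5: XXOO/XXOO is terminal +0 (X); from .XO./X.O. depth 5

PV length from [.XO./X.O.]: 4 plies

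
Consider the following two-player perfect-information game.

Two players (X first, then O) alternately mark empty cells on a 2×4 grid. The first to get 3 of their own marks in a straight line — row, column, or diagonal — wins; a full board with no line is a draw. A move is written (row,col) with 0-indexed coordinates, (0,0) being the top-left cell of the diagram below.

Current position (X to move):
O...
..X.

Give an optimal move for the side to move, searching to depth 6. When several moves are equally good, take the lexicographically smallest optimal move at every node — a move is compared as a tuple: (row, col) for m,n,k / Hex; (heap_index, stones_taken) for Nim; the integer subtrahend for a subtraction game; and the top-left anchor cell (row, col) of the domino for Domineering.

X's best at [O.../..X.]: (1,1)

[O.../..X.] X move#1: (0,1):+0/OX../..X., (0,2):+0/O.X./..X., (0,3):+0/O..X/..X., (1,0):+0/O.../X.X., (1,1):+1/O.../.XX.*, (1,3):+0/O.../..XX
[O.../.XX.] O move#2: (0,1):-1/OO../.XX.*, (0,2):-1/O.O./.XX., (0,3):-1/O..O/.XX., (1,0):-1/O.../OXX., (1,3):-1/O.../.XXO
[OO../.XX.] X move#3: (0,2):+1/OOX./.XX.*, (0,3):-1/OO.X/.XX., (1,0):+1/OO../XXX., (1,3):+1/OO../.XXX
[OOX./.XX.] O move#4: (0,3):-1/OOXO/.XX.*, (1,0):-1/OOX./OXX., (1,3):-1/OOX./.XXO
[OOXO/.XX.] X move#5: (1,0):+1/OOXO/XXX.*, (1,3):+1/OOXO/.XXX
[OOXO/XXX.] end (terminal -1, O#6); searched O.../..X. to 6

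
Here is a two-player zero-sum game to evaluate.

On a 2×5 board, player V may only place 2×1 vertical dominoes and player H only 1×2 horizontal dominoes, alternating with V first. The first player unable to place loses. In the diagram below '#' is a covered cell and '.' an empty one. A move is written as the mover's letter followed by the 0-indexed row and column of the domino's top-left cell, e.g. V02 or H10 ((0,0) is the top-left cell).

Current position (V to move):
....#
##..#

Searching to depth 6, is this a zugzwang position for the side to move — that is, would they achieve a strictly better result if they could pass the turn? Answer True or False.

zugzwang(....#/##..#, V) = False

p1 V@[....#/##..#]: V02[..#.#/###.#]+1* V03[...##/##.##]-1
p2 H@[..#.#/###.#]: H00[###.#/###.#]-1*
p3 V@[###.#/###.#]: V03[#####/#####]+1*
p4 H@[#####/#####] terminal -1; root [....#/##..#] d6
if V skipped the turn, H would face:
~ p1 H@[....#/##..#]: H00[##..#/##..#]-1 H01[.##.#/##..#]-1 H02[..###/##..#]+1* H12[....#/#####]+1
~ p2 V@[..###/##..#] terminal -1; root [....#/##..#] d6
compare (V): move=+1 vs pass=-1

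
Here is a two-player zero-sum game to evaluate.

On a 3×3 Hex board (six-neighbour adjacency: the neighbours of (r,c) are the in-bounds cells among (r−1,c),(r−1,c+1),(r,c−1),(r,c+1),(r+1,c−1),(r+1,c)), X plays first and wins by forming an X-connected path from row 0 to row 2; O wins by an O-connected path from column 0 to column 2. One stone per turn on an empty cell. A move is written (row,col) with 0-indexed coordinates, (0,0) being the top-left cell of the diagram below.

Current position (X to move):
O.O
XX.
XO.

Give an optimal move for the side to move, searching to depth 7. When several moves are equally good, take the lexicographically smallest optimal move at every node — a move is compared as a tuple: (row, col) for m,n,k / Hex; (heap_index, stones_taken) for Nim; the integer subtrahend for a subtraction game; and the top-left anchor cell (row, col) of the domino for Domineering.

ply 1, X at O.O/XX./XO. | (0,1)=+1→OXO/XX./XO.*; (1,2)=-1→O.O/XXX/XO.; (2,2)=-1→O.O/XX./XOX
ply 2: OXO/XX./XO. is terminal -1 (O); from O.O/XX./XO. depth 7

X's best at [O.O/XX./XO.]: (0,1)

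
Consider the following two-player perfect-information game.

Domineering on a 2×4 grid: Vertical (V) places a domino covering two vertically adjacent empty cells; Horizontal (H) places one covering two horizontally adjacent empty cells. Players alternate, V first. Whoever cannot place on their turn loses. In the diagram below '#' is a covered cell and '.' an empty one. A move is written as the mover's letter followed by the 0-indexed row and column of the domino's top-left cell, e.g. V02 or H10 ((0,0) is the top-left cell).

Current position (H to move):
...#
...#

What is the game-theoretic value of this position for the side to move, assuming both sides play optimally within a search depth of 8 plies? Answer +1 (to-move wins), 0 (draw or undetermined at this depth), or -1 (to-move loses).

value(...#/...#, H) = +1

ply 1, H at ...#/...# | H00=+1→##.#/...#*; H01=+1→.###/...#; H10=+1→...#/##.#; H11=+1→...#/.###
ply 2, V at ##.#/...# | V02=-1→####/..##*
ply 3, H at ####/..## | H10=+1→####/####*
ply 4: ####/#### is terminal -1 (V); from ...#/...# depth 8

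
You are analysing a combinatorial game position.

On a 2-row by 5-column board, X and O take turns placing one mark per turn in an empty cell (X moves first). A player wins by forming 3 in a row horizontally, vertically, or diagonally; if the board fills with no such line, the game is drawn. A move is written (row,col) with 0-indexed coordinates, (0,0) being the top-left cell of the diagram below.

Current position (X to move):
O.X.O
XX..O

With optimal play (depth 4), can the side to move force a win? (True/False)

X winning at [O.X.O/XX..O]: True

ply 1, X at O.X.O/XX..O | (0,1)=+1→OXX.O/XX..O*; (0,3)=+1→O.XXO/XX..O; (1,2)=+1→O.X.O/XXX.O; (1,3)=+0→O.X.O/XX.XO
ply 2, O at OXX.O/XX..O | (0,3)=-1→OXXOO/XX..O*; (1,2)=-1→OXX.O/XXO.O; (1,3)=-1→OXX.O/XX.OO
ply 3, X at OXXOO/XX..O | (1,2)=+1→OXXOO/XXX.O*; (1,3)=+0→OXXOO/XX.XO
ply 4: OXXOO/XXX.O is terminal -1 (O); from O.X.O/XX..O depth 4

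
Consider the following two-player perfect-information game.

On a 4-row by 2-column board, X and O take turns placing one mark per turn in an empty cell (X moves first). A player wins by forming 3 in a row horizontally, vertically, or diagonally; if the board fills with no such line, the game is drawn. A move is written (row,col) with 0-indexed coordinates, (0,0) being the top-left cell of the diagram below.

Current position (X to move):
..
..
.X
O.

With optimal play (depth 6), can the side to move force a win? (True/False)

p1 X@[../../.X/O.]: (0,0)[X./../.X/O.]+0 (0,1)[.X/../.X/O.]+0 (1,0)[../X./.X/O.]+0 (1,1)[../.X/.X/O.]+1* (2,0)[../../XX/O.]+0 (3,1)[../../.X/OX]+0
p2 O@[../.X/.X/O.]: (0,0)[O./.X/.X/O.]-1* (0,1)[.O/.X/.X/O.]-1 (1,0)[../OX/.X/O.]-1 (2,0)[../.X/OX/O.]-1 (3,1)[../.X/.X/OO]-1
p3 X@[O./.X/.X/O.]: (0,1)[OX/.X/.X/O.]+1* (1,0)[O./XX/.X/O.]+1 (2,0)[O./.X/XX/O.]+1 (3,1)[O./.X/.X/OX]+1
p4 O@[OX/.X/.X/O.] terminal -1; root [../../.X/O.] d6

X winning at [../../.X/O.]: True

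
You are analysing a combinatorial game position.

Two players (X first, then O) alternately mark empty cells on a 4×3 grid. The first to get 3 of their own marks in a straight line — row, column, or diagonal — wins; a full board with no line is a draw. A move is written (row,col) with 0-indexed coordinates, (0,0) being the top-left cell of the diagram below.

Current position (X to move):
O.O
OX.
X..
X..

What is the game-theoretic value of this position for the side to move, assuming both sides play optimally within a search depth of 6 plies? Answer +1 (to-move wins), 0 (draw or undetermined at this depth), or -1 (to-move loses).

ply 1, X at O.O/OX./X../X.. | (0,1)=+0→OXO/OX./X../X..*; (1,2)=-1→O.O/OXX/X../X..; (2,1)=-1→O.O/OX./XX./X..; (2,2)=-1→O.O/OX./X.X/X..; (3,1)=-1→O.O/OX./X../XX.; (3,2)=-1→O.O/OX./X../X.X
ply 2, O at OXO/OX./X../X.. | (1,2)=-1→OXO/OXO/X../X..; (2,1)=+0→OXO/OX./XO./X..*; (2,2)=-1→OXO/OX./X.O/X..; (3,1)=-1→OXO/OX./X../XO.; (3,2)=-1→OXO/OX./X../X.O
ply 3, X at OXO/OX./XO./X.. | (1,2)=-1→OXO/OXX/XO./X..; (2,2)=-1→OXO/OX./XOX/X..; (3,1)=-1→OXO/OX./XO./XX.; (3,2)=+0→OXO/OX./XO./X.X*
ply 4, O at OXO/OX./XO./X.X | (1,2)=-1→OXO/OXO/XO./X.X; (2,2)=-1→OXO/OX./XOO/X.X; (3,1)=+0→OXO/OX./XO./XOX*
ply 5, X at OXO/OX./XO./XOX | (1,2)=+0→OXO/OXX/XO./XOX*; (2,2)=+0→OXO/OX./XOX/XOX
ply 6, O at OXO/OXX/XO./XOX | (2,2)=+0→OXO/OXX/XOO/XOX*
ply 7: OXO/OXX/XOO/XOX is terminal +0 (X); from O.O/OX./X../X.. depth 6

value(O.O/OX./X../X.., X) = 0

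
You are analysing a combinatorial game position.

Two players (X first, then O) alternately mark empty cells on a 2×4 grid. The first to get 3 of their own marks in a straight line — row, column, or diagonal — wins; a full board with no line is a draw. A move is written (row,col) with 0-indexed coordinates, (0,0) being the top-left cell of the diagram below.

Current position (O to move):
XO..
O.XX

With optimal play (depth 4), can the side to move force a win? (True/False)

O winning at [XO../O.XX]: False

p1 O@[XO../O.XX]: (0,2)[XOO./O.XX]-1 (0,3)[XO.O/O.XX]-1 (1,1)[XO../OOXX]+0*
p2 X@[XO../OOXX]: (0,2)[XOX./OOXX]+0* (0,3)[XO.X/OOXX]+0
p3 O@[XOX./OOXX]: (0,3)[XOXO/OOXX]+0*
p4 X@[XOXO/OOXX] terminal +0; root [XO../O.XX] d4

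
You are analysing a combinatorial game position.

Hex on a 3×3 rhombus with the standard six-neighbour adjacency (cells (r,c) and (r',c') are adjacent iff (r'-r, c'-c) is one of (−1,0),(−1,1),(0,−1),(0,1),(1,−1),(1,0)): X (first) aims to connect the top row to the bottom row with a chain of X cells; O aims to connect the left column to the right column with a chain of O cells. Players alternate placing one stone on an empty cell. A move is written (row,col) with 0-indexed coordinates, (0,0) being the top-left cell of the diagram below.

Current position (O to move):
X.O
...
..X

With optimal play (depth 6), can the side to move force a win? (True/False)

p1 O@[X.O/.../..X]: (0,1)[XOO/.../..X]-1 (1,0)[X.O/O../..X]+1* (1,1)[X.O/.O./..X]+1 (1,2)[X.O/..O/..X]-1 (2,0)[X.O/.../O.X]-1 (2,1)[X.O/.../.OX]-1
p2 X@[X.O/O../..X]: (0,1)[XXO/O../..X]-1* (1,1)[X.O/OX./..X]-1 (1,2)[X.O/O.X/..X]-1 (2,0)[X.O/O../X.X]-1 (2,1)[X.O/O../.XX]-1
p3 O@[XXO/O../..X]: (1,1)[XXO/OO./..X]+1* (1,2)[XXO/O.O/..X]-1 (2,0)[XXO/O../O.X]-1 (2,1)[XXO/O../.OX]-1
p4 X@[XXO/OO./..X] terminal -1; root [X.O/.../..X] d6

O winning at [X.O/.../..X]: True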